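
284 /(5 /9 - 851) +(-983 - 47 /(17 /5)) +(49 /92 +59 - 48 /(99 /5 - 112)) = -2585735195373 /2759282308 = -937.10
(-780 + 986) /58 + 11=422 /29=14.55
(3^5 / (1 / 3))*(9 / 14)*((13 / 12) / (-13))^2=729 / 224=3.25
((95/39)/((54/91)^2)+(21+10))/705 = 331703/6167340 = 0.05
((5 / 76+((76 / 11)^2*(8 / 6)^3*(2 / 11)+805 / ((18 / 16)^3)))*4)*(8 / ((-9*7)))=-49387896584 / 165921129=-297.66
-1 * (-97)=97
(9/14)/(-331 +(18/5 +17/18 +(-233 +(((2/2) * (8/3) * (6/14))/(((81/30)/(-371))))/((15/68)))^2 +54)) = 295245/409928735167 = 0.00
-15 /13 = -1.15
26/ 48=13/ 24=0.54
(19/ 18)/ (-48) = -19/ 864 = -0.02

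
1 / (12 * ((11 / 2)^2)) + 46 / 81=5593 / 9801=0.57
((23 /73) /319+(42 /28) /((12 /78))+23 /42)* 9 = 60435561 /652036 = 92.69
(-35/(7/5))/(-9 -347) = 25/356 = 0.07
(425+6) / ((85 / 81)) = 34911 / 85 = 410.72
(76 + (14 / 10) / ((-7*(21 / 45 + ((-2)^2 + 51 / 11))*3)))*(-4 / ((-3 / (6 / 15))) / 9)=152188 / 33795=4.50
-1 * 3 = -3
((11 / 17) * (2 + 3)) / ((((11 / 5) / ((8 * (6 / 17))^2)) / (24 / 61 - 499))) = -1751904000 / 299693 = -5845.66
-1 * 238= -238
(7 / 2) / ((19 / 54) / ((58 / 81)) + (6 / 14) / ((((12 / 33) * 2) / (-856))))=-2842 / 409197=-0.01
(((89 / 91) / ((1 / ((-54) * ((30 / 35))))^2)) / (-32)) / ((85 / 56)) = -2335716 / 54145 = -43.14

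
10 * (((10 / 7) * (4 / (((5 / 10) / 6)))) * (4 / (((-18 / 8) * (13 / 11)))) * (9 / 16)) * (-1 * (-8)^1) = -422400 / 91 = -4641.76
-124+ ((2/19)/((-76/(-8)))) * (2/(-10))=-223824/1805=-124.00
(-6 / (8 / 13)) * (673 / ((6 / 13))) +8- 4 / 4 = -113681 / 8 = -14210.12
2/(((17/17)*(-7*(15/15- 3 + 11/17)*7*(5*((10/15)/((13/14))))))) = 663/78890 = 0.01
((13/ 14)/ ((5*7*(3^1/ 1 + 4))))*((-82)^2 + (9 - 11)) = 43693/ 1715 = 25.48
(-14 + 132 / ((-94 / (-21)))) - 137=-5711 / 47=-121.51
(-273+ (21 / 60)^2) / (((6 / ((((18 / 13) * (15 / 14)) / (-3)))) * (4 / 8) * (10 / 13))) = 46779 / 800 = 58.47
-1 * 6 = -6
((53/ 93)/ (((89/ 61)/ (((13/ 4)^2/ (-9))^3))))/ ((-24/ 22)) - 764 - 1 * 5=-227898267925037/ 296579874816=-768.42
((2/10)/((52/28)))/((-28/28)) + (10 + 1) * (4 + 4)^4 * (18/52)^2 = 4561829/845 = 5398.61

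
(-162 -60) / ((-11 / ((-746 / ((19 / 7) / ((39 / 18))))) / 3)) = -7535346 / 209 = -36054.29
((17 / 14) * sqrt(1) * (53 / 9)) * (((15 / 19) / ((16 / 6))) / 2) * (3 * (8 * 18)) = 121635 / 266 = 457.27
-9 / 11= -0.82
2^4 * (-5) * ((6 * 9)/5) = -864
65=65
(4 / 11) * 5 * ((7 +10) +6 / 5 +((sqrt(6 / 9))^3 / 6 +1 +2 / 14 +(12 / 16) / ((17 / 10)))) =20 * sqrt(6) / 297 +47086 / 1309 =36.14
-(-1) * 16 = 16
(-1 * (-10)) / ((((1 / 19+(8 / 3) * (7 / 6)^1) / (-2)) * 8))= -855 / 1082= -0.79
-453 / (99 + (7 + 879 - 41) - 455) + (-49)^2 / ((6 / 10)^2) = 9782716 / 1467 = 6668.52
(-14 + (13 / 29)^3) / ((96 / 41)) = -4636403 / 780448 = -5.94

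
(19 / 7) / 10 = 19 / 70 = 0.27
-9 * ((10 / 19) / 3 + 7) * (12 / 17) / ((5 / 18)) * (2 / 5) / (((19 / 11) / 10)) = -11661408 / 30685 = -380.04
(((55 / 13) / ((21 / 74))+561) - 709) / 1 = -36334 / 273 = -133.09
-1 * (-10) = 10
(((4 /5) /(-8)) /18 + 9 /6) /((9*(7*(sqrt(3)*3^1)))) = 269*sqrt(3) /102060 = 0.00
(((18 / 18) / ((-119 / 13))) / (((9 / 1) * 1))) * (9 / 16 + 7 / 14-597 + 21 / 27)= 7.22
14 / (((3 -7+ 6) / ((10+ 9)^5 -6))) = 17332651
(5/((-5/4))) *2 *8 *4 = -256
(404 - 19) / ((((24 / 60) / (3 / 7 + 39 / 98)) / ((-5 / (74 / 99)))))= -11026125 / 2072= -5321.49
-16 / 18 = -8 / 9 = -0.89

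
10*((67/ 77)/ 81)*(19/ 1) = 12730/ 6237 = 2.04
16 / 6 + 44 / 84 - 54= -1067 / 21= -50.81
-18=-18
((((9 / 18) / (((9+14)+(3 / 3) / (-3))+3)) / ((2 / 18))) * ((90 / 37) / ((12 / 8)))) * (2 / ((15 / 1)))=108 / 2849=0.04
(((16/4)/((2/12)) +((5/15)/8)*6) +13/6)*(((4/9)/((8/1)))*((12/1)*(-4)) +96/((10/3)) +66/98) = 6245851/8820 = 708.15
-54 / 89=-0.61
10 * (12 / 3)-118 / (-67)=2798 / 67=41.76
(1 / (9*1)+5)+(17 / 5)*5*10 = 1576 / 9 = 175.11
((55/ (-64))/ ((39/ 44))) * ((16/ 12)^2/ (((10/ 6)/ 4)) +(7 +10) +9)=-27467/ 936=-29.35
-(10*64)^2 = -409600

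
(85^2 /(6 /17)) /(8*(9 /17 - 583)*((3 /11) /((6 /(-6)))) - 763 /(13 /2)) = 298587575 /16824372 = 17.75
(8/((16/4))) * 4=8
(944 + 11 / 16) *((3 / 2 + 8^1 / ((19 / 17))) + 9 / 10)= 686221 / 76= 9029.22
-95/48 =-1.98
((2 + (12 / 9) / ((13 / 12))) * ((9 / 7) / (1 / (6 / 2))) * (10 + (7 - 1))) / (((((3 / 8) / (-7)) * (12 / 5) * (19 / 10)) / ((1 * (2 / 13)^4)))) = -3225600 / 7054567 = -0.46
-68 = -68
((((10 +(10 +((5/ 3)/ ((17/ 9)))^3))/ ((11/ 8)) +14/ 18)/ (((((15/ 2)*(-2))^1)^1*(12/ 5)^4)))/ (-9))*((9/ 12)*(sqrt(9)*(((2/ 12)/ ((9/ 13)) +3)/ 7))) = 24050065625/ 6535547099136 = 0.00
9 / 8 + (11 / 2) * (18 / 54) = 71 / 24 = 2.96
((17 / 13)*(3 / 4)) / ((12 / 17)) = 289 / 208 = 1.39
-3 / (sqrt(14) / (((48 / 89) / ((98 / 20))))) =-720 *sqrt(14) / 30527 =-0.09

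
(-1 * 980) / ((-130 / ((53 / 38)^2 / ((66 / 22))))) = 137641 / 28158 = 4.89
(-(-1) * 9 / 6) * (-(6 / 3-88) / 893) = 129 / 893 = 0.14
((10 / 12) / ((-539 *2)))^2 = 25 / 41835024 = 0.00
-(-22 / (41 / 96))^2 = -4460544 / 1681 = -2653.51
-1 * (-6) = 6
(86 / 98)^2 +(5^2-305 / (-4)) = 979801 / 9604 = 102.02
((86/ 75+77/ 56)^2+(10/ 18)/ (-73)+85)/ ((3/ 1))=2400709337/ 78840000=30.45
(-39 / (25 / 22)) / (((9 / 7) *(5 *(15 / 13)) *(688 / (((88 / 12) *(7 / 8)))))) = -1002001 / 23220000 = -0.04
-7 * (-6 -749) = 5285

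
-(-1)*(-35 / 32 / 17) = -35 / 544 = -0.06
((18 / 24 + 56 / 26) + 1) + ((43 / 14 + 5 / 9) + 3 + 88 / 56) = 39647 / 3276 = 12.10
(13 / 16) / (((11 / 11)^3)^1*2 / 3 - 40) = -39 / 1888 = -0.02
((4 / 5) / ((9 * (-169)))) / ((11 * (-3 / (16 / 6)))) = 32 / 752895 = 0.00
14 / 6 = 7 / 3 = 2.33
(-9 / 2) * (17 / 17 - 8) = 63 / 2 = 31.50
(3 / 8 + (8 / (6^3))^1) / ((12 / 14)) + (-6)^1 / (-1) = 8399 / 1296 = 6.48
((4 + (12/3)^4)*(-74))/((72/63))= -16835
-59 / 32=-1.84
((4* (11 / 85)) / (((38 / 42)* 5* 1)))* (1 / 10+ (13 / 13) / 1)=5082 / 40375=0.13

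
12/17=0.71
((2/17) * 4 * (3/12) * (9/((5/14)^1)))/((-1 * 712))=-63/15130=-0.00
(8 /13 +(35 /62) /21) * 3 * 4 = 3106 /403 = 7.71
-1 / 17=-0.06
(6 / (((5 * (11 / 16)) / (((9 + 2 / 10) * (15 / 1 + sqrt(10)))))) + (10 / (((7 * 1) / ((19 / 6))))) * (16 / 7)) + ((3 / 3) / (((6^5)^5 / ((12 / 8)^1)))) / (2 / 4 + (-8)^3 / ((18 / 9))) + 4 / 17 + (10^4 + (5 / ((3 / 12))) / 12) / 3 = 4416 * sqrt(10) / 275 + 113637205295389684065028269679 / 31694985388219912201175040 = 3636.12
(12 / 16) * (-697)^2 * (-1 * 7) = -10201989 / 4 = -2550497.25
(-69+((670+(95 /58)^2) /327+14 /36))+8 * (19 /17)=-3232160387 /56101428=-57.61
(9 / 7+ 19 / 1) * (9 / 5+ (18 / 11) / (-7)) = 85626 / 2695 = 31.77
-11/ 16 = -0.69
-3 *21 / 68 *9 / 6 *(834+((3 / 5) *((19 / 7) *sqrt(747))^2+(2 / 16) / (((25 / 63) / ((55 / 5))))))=-1095314319 / 190400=-5752.70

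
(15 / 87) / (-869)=-5 / 25201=-0.00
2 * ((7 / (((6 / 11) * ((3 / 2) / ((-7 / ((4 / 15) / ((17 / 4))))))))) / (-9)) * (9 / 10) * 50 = 229075 / 24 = 9544.79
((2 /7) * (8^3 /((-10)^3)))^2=16384 /765625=0.02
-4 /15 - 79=-1189 /15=-79.27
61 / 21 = 2.90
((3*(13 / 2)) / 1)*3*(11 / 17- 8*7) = -110097 / 34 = -3238.15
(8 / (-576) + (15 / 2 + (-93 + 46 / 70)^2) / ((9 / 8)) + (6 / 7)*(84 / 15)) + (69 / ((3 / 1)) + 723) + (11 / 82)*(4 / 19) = 190943951903 / 22902600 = 8337.22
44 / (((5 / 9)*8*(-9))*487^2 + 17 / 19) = -836 / 180248423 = -0.00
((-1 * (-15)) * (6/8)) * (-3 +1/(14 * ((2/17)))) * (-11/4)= 33165/448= 74.03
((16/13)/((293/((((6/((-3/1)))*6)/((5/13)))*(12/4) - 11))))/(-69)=8368/1314105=0.01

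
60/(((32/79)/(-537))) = -636345/8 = -79543.12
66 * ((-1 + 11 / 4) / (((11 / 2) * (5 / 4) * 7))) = 2.40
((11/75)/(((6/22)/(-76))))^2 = 84566416/50625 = 1670.45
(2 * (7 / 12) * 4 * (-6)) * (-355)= 9940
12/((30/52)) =104/5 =20.80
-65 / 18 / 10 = -13 / 36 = -0.36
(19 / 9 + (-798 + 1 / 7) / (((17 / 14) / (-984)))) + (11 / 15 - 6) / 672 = 36930820939 / 57120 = 646547.99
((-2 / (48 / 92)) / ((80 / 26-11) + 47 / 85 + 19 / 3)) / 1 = 25415 / 6874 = 3.70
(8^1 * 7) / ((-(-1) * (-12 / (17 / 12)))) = -119 / 18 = -6.61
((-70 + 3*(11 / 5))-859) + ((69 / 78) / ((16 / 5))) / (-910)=-349183859 / 378560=-922.40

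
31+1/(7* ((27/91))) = 850/27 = 31.48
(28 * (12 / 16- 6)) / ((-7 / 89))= 1869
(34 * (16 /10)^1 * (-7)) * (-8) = 15232 /5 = 3046.40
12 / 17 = 0.71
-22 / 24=-11 / 12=-0.92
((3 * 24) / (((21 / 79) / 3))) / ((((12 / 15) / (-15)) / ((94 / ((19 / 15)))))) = -150376500 / 133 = -1130650.38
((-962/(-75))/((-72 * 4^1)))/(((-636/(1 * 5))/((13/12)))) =6253/16485120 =0.00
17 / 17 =1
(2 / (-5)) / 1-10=-52 / 5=-10.40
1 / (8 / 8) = 1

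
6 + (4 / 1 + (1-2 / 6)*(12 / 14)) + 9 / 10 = 803 / 70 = 11.47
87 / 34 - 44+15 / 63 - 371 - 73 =-346435 / 714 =-485.20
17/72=0.24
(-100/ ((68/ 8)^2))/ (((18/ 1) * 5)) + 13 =33773/ 2601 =12.98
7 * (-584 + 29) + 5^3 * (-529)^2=34976240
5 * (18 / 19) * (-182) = -16380 / 19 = -862.11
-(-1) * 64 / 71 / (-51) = -64 / 3621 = -0.02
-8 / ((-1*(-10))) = -4 / 5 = -0.80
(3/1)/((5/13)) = 39/5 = 7.80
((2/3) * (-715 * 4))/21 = -5720/63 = -90.79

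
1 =1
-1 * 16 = -16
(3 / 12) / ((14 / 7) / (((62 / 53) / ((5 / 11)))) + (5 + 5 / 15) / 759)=0.32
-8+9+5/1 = 6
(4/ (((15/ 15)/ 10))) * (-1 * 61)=-2440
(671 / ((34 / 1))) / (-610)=-11 / 340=-0.03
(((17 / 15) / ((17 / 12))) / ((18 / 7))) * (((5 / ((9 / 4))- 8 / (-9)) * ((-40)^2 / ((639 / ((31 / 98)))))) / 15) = 7936 / 155277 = 0.05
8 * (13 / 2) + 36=88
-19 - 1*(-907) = 888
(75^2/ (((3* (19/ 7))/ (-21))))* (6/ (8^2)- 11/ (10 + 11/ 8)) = 100130625/ 7904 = 12668.35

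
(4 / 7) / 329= 4 / 2303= 0.00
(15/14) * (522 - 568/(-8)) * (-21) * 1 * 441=-11768085/2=-5884042.50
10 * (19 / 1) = 190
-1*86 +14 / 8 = -337 / 4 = -84.25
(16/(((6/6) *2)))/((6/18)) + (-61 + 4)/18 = 125/6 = 20.83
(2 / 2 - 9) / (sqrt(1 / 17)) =-8*sqrt(17) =-32.98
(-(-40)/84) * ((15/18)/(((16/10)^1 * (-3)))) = -0.08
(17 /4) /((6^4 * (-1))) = -17 /5184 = -0.00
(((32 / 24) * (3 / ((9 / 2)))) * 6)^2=256 / 9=28.44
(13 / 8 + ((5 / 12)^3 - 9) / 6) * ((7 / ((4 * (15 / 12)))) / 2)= 9947 / 103680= 0.10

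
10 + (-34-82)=-106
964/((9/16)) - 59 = 14893/9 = 1654.78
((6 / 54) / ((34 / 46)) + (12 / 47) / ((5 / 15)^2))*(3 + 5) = 140840 / 7191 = 19.59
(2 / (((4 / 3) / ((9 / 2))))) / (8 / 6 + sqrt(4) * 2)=81 / 64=1.27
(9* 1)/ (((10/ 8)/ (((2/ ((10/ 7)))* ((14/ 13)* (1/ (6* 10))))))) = 294/ 1625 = 0.18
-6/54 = -1/9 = -0.11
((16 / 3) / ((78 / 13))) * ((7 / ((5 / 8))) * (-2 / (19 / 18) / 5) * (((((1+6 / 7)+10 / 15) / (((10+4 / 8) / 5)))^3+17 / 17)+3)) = -125937019904 / 5819843925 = -21.64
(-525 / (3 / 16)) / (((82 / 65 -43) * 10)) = 6.71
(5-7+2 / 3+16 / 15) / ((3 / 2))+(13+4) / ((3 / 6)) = 1522 / 45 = 33.82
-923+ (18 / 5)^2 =-22751 / 25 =-910.04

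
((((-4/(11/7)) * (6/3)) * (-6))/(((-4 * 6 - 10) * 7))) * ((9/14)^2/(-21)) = 162/64141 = 0.00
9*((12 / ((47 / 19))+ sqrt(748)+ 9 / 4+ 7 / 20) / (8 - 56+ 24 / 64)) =-48*sqrt(187) / 127 - 42024 / 29845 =-6.58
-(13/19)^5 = -371293/2476099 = -0.15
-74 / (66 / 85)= -3145 / 33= -95.30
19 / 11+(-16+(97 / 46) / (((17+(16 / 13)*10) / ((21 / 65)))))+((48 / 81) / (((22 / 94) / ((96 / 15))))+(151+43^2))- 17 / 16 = 138867878243 / 69402960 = 2000.89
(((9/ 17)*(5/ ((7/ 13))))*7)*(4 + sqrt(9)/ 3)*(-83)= -242775/ 17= -14280.88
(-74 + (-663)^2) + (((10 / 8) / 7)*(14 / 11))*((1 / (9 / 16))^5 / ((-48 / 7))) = 856406281535 / 1948617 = 439494.41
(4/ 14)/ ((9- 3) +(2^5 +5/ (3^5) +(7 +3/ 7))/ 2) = 0.01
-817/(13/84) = -68628/13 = -5279.08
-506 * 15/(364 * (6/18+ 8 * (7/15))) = -56925/11102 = -5.13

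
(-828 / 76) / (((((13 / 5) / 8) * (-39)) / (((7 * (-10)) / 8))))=-24150 / 3211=-7.52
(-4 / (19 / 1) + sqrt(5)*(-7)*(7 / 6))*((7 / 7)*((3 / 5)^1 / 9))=-49*sqrt(5) / 90 - 4 / 285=-1.23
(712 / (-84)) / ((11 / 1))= -178 / 231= -0.77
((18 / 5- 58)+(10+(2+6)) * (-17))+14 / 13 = -23356 / 65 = -359.32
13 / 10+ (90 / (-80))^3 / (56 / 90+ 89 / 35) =0.85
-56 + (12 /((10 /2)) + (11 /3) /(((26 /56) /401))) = 607088 /195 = 3113.27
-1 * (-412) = 412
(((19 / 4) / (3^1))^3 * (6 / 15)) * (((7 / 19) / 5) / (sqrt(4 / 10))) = 2527 * sqrt(10) / 43200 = 0.18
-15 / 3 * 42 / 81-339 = -9223 / 27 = -341.59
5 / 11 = 0.45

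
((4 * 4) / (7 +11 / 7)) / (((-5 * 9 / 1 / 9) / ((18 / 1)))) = -168 / 25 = -6.72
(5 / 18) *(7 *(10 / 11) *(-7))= -1225 / 99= -12.37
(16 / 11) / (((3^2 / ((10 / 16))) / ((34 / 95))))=68 / 1881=0.04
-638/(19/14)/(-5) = 8932/95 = 94.02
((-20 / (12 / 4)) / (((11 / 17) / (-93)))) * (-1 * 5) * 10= -47909.09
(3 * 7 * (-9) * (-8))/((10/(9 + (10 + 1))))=3024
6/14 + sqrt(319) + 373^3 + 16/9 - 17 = sqrt(319) + 3269391439/63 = 51895120.07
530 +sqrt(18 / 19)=3 *sqrt(38) / 19 +530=530.97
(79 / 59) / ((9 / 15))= 395 / 177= 2.23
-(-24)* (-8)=-192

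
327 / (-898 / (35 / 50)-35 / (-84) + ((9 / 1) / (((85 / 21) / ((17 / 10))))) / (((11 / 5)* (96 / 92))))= -6042960 / 23669071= -0.26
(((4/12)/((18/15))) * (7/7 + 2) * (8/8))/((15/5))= 5/18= 0.28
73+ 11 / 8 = 595 / 8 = 74.38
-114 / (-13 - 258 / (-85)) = 9690 / 847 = 11.44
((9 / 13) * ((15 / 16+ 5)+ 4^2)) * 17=4131 / 16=258.19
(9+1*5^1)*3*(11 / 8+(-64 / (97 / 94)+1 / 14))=-987117 / 388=-2544.12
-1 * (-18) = 18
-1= -1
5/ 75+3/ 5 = 2/ 3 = 0.67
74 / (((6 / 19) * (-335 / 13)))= -9139 / 1005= -9.09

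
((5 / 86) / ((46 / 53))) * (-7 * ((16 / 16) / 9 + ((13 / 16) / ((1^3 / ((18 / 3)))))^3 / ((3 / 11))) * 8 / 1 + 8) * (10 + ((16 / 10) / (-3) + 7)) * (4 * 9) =-179368496515 / 189888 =-944601.54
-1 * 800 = -800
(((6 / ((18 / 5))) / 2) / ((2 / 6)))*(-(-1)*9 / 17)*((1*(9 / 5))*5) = 405 / 34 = 11.91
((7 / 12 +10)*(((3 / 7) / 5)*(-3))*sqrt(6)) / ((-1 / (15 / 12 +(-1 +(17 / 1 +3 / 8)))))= 53721*sqrt(6) / 1120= 117.49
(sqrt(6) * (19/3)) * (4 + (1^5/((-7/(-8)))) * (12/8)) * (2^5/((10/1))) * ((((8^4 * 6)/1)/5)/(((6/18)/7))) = 59768832 * sqrt(6)/5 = 29280628.18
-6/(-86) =3/43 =0.07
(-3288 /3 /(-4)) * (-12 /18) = -548 /3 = -182.67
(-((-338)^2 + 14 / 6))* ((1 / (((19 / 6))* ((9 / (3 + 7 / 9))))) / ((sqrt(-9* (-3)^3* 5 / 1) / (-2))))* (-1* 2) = -93225008* sqrt(15) / 207765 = -1737.82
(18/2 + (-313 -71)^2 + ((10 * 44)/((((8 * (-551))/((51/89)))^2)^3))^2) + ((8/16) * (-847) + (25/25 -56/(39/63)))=396751066639735716149014806954142858701225331947274721570051839590506381/2699867730950712757373843580259627965019423823082141723807975473152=146952.04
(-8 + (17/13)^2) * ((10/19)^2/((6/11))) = -3.19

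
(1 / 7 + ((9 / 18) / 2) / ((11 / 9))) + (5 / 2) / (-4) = -171 / 616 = -0.28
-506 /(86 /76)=-19228 /43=-447.16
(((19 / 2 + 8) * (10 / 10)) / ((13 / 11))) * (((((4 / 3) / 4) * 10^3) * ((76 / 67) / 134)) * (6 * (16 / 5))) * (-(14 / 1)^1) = -655424000 / 58357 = -11231.28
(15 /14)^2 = 225 /196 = 1.15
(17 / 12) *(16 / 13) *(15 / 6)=170 / 39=4.36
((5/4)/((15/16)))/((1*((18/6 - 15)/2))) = -2/9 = -0.22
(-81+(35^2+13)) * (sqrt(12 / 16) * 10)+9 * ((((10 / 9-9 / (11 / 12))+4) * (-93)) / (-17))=9788.16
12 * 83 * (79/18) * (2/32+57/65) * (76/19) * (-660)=-140936158/13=-10841242.92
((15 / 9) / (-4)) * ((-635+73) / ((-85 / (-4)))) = 562 / 51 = 11.02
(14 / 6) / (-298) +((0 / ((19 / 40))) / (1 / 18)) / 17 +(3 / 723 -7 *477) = -719401699 / 215454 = -3339.00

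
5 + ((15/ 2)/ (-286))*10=1355/ 286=4.74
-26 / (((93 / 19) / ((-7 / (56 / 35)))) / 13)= 112385 / 372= 302.11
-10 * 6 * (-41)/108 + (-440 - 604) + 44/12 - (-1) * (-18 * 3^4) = -22280/9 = -2475.56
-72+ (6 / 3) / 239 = -17206 / 239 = -71.99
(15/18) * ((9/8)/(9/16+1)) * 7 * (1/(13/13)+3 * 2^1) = 147/5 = 29.40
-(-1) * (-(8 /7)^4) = -4096 /2401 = -1.71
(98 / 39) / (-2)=-49 / 39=-1.26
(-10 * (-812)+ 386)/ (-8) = -4253/ 4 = -1063.25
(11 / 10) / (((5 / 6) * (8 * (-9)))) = -11 / 600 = -0.02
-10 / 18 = -0.56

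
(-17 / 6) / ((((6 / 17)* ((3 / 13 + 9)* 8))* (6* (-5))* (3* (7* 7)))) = 3757 / 152409600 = 0.00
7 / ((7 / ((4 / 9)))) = 4 / 9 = 0.44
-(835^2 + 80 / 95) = -13247291 / 19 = -697225.84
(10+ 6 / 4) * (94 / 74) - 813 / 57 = 485 / 1406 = 0.34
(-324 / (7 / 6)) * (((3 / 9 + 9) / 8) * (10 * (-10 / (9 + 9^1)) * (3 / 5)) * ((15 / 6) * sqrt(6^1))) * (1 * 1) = 2700 * sqrt(6) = 6613.62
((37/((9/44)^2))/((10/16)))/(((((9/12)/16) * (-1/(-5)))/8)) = 293404672/243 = 1207426.63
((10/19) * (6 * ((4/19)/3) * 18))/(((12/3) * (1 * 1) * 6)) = 60/361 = 0.17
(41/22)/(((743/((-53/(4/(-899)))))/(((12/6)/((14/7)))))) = 1953527/65384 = 29.88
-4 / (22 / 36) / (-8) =0.82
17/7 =2.43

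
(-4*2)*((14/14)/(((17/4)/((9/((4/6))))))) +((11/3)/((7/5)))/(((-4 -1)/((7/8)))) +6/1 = -8107/408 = -19.87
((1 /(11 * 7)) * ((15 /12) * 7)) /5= 1 /44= 0.02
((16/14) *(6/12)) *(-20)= -11.43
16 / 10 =8 / 5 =1.60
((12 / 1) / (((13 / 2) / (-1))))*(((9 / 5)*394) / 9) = -9456 / 65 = -145.48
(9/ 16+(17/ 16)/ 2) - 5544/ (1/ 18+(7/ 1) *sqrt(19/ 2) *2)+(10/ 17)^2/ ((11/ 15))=106234144631/ 61371179936 - 12573792 *sqrt(38)/ 603287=-126.75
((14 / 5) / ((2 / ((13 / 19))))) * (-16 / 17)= -1456 / 1615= -0.90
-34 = -34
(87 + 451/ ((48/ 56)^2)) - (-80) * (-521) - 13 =-1475717/ 36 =-40992.14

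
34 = 34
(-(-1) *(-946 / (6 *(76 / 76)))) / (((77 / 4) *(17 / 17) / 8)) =-1376 / 21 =-65.52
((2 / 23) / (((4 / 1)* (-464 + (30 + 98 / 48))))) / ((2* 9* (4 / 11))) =-11 / 1430646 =-0.00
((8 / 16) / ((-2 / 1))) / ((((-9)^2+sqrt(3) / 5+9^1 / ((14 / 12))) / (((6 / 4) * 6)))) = -0.03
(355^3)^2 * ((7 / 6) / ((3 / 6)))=4670322851286458.33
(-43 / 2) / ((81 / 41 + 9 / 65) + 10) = -114595 / 64568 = -1.77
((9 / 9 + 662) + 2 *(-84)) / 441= 55 / 49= 1.12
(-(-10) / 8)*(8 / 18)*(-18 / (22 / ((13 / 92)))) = -65 / 1012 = -0.06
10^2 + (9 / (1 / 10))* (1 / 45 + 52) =4782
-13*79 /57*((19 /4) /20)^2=-19513 /19200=-1.02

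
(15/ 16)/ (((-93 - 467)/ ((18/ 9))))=-3/ 896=-0.00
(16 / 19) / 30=8 / 285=0.03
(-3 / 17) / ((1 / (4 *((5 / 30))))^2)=-4 / 51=-0.08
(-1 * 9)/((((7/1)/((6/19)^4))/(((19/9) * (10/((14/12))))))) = -77760/336091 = -0.23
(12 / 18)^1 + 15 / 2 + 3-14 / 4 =23 / 3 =7.67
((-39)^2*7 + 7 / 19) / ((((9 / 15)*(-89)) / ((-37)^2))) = -1384743500 / 5073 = -272963.43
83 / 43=1.93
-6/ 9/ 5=-2/ 15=-0.13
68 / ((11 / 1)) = 68 / 11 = 6.18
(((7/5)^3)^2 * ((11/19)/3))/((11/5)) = 117649/178125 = 0.66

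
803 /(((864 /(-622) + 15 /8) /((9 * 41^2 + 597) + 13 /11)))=31420770376 /1209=25989057.38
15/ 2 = 7.50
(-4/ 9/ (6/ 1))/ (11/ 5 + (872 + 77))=-5/ 64206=-0.00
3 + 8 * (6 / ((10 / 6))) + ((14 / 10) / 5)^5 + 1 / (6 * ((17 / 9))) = 10588462063 / 332031250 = 31.89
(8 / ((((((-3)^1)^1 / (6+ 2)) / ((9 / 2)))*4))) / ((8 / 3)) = -9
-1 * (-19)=19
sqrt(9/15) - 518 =-517.23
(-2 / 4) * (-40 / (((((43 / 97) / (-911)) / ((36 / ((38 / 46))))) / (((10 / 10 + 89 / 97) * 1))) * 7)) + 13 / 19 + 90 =-2805507137 / 5719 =-490559.04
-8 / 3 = -2.67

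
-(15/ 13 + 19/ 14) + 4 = 271/ 182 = 1.49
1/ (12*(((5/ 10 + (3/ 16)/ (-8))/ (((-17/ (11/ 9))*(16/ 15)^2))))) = -139264/ 50325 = -2.77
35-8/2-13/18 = 545/18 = 30.28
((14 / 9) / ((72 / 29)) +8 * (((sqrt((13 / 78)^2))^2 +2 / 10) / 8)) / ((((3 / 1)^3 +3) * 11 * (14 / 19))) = 3287 / 935550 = 0.00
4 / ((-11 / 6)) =-24 / 11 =-2.18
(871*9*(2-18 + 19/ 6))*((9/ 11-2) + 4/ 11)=164619/ 2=82309.50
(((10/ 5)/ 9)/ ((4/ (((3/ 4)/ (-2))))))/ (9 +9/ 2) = -1/ 648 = -0.00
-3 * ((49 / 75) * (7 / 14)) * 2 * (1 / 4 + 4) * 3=-2499 / 100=-24.99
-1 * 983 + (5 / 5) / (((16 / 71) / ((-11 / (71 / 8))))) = -1977 / 2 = -988.50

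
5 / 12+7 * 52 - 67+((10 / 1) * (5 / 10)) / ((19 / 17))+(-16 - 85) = 45803 / 228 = 200.89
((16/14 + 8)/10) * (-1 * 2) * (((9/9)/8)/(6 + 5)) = -8/385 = -0.02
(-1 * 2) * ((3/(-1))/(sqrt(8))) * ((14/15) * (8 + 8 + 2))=126 * sqrt(2)/5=35.64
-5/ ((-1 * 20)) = 0.25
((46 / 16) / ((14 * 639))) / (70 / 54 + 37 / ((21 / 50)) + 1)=69 / 19407424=0.00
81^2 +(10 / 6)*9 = 6576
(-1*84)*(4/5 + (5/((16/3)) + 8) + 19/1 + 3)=-53319/20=-2665.95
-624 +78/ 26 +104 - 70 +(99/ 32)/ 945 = -1972309/ 3360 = -587.00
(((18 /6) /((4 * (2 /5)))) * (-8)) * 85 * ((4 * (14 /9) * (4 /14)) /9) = -6800 /27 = -251.85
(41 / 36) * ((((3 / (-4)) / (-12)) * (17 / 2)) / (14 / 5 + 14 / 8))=3485 / 26208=0.13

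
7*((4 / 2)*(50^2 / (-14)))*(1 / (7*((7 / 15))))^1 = -37500 / 49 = -765.31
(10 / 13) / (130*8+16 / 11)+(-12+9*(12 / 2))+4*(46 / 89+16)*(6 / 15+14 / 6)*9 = 11049419999 / 6627296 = 1667.26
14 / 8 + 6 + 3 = 43 / 4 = 10.75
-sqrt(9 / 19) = -3*sqrt(19) / 19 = -0.69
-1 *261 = -261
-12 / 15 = -4 / 5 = -0.80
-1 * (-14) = 14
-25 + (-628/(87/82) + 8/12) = -17871/29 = -616.24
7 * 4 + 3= 31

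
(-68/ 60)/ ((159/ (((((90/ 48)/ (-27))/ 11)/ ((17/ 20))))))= 5/ 94446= 0.00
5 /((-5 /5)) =-5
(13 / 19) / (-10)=-13 / 190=-0.07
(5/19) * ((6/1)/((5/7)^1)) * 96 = 4032/19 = 212.21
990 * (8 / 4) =1980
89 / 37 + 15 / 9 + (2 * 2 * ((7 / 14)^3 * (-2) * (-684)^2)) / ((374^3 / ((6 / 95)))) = 14776548832 / 3629257665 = 4.07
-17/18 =-0.94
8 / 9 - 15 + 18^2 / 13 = 1265 / 117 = 10.81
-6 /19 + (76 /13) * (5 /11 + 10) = 60.80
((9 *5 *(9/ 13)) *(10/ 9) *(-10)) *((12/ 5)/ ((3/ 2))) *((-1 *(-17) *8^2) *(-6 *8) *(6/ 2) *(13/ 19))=1128038400/ 19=59370442.11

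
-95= -95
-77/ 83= -0.93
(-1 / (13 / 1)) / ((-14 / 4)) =2 / 91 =0.02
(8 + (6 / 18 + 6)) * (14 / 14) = 43 / 3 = 14.33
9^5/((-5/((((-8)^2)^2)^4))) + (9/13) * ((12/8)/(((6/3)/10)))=-432141213394475679069/130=-3324163179957505223.61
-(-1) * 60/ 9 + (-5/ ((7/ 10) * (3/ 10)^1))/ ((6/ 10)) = -33.02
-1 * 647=-647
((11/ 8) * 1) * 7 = 77/ 8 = 9.62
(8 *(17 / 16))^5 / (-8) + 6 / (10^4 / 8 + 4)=-296749857 / 53504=-5546.31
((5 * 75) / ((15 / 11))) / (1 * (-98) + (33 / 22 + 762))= 50 / 121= 0.41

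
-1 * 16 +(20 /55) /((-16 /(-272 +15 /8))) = -3471 /352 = -9.86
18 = 18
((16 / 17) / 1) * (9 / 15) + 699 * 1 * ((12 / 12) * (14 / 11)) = 832338 / 935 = 890.20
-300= -300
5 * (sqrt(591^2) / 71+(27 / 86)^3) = 1886532945 / 45159976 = 41.77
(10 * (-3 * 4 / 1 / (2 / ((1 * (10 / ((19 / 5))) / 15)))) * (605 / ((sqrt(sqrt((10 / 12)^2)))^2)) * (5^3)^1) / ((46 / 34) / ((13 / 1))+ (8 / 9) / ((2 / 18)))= -1337050000 / 11343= -117874.46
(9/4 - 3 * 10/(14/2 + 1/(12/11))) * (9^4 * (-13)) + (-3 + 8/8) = 9979129/76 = 131304.33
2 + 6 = 8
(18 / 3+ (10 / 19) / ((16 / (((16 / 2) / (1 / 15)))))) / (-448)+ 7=8485 / 1216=6.98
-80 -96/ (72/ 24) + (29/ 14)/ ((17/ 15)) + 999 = 211541/ 238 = 888.83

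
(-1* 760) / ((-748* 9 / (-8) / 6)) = -5.42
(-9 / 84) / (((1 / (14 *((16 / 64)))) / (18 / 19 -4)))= 87 / 76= 1.14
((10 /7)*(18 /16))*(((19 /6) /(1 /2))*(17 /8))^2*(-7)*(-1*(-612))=-79811685 /64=-1247057.58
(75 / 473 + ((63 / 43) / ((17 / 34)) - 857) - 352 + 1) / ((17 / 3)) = -1709769 / 8041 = -212.63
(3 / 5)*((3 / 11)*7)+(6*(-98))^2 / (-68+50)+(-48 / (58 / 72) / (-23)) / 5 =-704584451 / 36685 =-19206.34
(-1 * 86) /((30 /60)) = -172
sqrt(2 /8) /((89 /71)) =0.40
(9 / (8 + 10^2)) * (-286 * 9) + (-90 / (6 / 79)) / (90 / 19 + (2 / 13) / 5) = -2726451 / 5888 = -463.05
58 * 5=290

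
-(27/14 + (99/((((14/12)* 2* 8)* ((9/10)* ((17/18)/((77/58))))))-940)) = 12834793/13804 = 929.79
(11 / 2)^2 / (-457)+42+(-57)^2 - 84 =5862275 / 1828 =3206.93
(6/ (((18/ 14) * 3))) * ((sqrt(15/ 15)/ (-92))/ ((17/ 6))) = -0.01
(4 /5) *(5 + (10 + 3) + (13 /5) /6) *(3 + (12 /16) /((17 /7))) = 1659 /34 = 48.79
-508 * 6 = -3048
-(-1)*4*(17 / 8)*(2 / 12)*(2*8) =22.67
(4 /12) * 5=5 /3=1.67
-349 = -349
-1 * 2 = -2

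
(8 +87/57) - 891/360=7.05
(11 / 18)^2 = 121 / 324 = 0.37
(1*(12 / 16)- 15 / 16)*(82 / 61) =-123 / 488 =-0.25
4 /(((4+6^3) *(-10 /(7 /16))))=-7 /8800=-0.00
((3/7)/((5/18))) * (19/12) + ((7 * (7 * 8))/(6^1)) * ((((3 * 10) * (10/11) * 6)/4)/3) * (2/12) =348643/2310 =150.93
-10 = -10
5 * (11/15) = 11/3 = 3.67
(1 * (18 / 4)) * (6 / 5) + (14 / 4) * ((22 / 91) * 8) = 791 / 65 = 12.17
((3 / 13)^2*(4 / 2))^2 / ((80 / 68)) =1377 / 142805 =0.01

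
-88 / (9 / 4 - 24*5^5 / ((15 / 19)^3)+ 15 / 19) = 60192 / 104254721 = 0.00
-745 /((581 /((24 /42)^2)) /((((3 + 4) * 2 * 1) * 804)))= -19167360 /4067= -4712.90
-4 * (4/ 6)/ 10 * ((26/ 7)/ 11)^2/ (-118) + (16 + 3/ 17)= 1442993359/ 89201805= 16.18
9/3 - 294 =-291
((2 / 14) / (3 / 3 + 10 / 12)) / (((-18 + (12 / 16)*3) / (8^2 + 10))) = -592 / 1617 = -0.37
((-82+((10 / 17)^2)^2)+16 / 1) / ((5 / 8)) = -44019088 / 417605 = -105.41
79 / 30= 2.63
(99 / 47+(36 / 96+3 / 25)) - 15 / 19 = 323607 / 178600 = 1.81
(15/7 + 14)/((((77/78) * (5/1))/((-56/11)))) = -70512/4235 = -16.65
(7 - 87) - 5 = -85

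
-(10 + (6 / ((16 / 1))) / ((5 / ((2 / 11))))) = -2203 / 220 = -10.01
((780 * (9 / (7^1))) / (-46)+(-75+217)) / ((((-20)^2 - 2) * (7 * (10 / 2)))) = 9676 / 1121365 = 0.01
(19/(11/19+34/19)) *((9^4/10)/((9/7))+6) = 621281/150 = 4141.87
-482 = -482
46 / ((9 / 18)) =92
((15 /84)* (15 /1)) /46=0.06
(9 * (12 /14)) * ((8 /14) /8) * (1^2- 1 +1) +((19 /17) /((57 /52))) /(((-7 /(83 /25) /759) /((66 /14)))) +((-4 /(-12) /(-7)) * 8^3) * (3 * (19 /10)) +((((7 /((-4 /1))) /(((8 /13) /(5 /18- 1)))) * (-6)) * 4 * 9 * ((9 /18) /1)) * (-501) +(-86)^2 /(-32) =36328189351 /333200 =109028.18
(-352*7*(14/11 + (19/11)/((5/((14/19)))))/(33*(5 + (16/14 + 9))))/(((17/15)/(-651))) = 42872256/9911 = 4325.72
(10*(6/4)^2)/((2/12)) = 135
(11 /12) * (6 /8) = 11 /16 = 0.69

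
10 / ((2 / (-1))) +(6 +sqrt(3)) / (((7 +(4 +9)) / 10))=-2 +sqrt(3) / 2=-1.13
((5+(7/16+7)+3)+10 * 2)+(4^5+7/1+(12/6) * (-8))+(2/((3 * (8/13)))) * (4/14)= 353051/336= 1050.75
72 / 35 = 2.06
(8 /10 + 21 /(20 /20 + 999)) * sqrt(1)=821 /1000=0.82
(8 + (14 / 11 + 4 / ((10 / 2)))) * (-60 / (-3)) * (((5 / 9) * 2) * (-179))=-3966640 / 99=-40067.07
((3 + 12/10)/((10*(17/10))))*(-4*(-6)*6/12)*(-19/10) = -2394/425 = -5.63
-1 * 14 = -14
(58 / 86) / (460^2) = 0.00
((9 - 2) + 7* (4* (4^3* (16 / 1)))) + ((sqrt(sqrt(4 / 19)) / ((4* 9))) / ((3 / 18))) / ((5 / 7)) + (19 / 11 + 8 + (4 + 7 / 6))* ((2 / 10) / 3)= 7* 19^(3 / 4)* sqrt(2) / 570 + 28393193 / 990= 28680.15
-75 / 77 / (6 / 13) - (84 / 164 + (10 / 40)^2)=-135629 / 50512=-2.69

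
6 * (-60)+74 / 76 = -13643 / 38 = -359.03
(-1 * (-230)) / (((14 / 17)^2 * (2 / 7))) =33235 / 28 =1186.96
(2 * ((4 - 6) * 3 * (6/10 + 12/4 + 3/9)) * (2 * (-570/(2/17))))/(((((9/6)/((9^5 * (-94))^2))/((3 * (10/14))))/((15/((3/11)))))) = 7750134985752937166400/7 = 1107162140821848166628.57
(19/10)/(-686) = -19/6860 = -0.00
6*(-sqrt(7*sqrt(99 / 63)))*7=-42*77^(1 / 4)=-124.41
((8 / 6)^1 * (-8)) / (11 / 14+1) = -448 / 75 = -5.97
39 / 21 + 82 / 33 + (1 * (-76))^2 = 5780.34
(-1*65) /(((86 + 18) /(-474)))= 296.25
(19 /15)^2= 361 /225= 1.60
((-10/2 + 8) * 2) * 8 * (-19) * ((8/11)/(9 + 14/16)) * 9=-604.50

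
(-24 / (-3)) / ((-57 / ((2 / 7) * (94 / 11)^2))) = -141376 / 48279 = -2.93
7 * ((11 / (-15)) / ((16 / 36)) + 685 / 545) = -5999 / 2180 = -2.75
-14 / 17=-0.82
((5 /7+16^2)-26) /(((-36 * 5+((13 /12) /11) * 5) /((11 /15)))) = -156332 /165865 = -0.94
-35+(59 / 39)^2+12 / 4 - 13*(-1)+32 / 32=-23897 / 1521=-15.71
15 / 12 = 1.25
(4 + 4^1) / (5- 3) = 4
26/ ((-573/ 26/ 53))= -35828/ 573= -62.53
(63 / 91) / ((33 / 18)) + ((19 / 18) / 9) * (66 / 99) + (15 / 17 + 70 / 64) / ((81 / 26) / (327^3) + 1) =773949078699431 / 318246836718096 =2.43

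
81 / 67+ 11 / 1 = 818 / 67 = 12.21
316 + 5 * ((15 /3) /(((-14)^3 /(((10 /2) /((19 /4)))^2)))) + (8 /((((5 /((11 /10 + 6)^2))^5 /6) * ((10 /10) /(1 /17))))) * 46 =27812757099266513001648187 /2055655273437500000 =13529874.13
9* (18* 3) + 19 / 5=2449 / 5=489.80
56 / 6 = 28 / 3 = 9.33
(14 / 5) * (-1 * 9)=-126 / 5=-25.20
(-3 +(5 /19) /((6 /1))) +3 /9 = -299 /114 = -2.62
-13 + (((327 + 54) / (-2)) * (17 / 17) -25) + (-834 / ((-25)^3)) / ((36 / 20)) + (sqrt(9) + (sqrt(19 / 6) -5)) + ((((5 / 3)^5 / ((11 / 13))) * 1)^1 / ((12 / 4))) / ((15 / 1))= -34601875811 / 150356250 + sqrt(114) / 6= -228.35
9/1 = 9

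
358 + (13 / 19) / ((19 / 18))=129472 / 361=358.65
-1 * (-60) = 60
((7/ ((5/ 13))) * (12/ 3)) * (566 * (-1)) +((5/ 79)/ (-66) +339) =-40865.80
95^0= 1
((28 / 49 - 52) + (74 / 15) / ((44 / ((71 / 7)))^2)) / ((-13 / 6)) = 36403883 / 1541540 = 23.62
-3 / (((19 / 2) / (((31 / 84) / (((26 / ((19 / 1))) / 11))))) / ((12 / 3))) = -341 / 91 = -3.75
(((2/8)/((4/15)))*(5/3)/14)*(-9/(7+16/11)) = -825/6944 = -0.12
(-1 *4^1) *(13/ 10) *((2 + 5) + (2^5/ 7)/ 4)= -42.34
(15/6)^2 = 25/4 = 6.25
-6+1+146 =141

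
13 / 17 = 0.76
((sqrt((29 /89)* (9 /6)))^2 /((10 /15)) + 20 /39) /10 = 0.12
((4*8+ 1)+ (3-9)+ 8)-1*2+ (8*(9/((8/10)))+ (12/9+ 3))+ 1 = 385/3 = 128.33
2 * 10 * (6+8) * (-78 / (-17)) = 21840 / 17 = 1284.71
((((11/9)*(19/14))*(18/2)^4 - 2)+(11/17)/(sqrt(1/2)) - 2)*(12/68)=33*sqrt(2)/289+456915/238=1919.97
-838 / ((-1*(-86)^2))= 419 / 3698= 0.11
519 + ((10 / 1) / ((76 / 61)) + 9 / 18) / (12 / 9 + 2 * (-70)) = 2050845 / 3952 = 518.94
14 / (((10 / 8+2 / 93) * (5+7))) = 434 / 473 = 0.92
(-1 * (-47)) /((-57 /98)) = -4606 /57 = -80.81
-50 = -50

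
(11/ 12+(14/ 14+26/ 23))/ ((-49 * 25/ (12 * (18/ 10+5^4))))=-2635694/ 140875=-18.71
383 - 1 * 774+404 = 13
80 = 80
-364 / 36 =-91 / 9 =-10.11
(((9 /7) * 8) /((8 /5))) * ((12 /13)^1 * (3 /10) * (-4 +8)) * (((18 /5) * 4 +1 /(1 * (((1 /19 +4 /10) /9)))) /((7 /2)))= 104976 /1505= 69.75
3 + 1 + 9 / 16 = 73 / 16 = 4.56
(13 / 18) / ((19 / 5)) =65 / 342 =0.19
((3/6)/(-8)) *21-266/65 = -5621/1040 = -5.40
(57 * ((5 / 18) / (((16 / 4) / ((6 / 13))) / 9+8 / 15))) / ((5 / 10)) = 4275 / 202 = 21.16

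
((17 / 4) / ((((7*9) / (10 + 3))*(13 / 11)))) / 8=187 / 2016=0.09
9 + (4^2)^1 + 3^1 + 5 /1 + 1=34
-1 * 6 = -6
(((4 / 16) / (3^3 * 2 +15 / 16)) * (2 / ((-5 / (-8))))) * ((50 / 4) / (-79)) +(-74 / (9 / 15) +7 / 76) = -216806571 / 1759172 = -123.24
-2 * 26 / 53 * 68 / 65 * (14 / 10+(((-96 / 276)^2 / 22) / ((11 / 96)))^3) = -499372200580173296 / 347487355007365925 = -1.44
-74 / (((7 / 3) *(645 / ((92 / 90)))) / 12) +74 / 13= 1493542 / 293475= 5.09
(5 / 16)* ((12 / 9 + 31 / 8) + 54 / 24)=895 / 384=2.33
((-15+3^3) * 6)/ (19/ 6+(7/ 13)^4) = 12338352/ 557065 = 22.15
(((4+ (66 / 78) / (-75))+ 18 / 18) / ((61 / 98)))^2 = 227216195584 / 3537275625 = 64.23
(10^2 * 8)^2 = 640000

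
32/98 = 16/49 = 0.33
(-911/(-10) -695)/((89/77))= -465003/890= -522.48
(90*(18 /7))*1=1620 /7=231.43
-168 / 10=-84 / 5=-16.80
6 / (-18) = -1 / 3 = -0.33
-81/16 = -5.06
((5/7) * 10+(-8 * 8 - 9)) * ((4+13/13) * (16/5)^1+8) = -11064/7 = -1580.57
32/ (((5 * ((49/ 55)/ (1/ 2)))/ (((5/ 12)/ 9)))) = 220/ 1323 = 0.17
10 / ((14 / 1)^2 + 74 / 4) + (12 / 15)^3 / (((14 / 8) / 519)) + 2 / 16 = 456504623 / 3003000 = 152.02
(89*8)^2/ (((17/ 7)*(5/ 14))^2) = 4868690176/ 7225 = 673867.15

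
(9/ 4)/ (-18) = -0.12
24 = 24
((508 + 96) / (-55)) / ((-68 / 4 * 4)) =151 / 935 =0.16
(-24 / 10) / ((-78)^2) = -1 / 2535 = -0.00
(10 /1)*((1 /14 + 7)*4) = 1980 /7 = 282.86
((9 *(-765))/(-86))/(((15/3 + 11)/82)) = 282285/688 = 410.30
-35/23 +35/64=-1435/1472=-0.97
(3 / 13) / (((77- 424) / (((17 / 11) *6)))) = -306 / 49621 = -0.01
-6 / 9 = -2 / 3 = -0.67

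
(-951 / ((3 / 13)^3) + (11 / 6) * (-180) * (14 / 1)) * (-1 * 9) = 738029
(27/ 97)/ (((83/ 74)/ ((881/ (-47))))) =-1760238/ 378397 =-4.65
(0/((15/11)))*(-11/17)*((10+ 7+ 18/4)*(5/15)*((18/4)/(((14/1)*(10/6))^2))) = 0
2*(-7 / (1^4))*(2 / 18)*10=-15.56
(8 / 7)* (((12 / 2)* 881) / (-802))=-7.53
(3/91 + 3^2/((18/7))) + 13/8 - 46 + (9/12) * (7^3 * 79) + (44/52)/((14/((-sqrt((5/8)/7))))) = 14765229/728 - 11 * sqrt(70)/5096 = 20281.89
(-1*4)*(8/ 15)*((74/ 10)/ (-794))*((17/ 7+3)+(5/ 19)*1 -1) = 123136/ 1320025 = 0.09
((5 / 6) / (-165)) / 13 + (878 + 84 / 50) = 56607383 / 64350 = 879.68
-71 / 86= -0.83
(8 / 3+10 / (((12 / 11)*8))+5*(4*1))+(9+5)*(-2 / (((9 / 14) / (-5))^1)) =34789 / 144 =241.59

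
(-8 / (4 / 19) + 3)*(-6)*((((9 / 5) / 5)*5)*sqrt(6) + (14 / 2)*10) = 378*sqrt(6) + 14700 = 15625.91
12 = 12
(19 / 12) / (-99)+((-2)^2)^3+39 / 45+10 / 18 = 388513 / 5940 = 65.41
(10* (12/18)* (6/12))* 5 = 50/3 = 16.67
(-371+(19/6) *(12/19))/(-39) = 123/13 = 9.46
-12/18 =-2/3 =-0.67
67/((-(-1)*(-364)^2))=67/132496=0.00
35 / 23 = 1.52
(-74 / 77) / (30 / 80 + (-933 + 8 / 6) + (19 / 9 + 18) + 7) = 5328 / 5012777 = 0.00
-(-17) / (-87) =-17 / 87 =-0.20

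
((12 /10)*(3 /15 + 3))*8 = 768 /25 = 30.72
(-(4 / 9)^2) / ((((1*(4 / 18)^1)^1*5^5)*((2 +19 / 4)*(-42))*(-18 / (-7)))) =8 / 20503125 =0.00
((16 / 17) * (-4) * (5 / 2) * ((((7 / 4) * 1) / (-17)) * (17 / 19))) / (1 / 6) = 1680 / 323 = 5.20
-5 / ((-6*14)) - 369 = -30991 / 84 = -368.94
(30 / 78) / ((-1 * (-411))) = 5 / 5343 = 0.00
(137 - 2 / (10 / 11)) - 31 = 519 / 5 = 103.80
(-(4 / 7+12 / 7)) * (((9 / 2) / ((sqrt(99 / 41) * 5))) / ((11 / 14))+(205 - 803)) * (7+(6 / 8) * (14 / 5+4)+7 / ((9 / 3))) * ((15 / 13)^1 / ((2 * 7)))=79672 / 49 - 5196 * sqrt(451) / 55055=1623.95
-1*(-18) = 18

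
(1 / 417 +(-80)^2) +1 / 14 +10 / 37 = 1382512727 / 216006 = 6400.34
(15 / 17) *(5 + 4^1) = 135 / 17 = 7.94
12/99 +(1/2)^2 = 49/132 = 0.37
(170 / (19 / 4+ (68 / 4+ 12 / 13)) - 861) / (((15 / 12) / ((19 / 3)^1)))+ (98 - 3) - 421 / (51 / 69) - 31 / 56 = -80805842683 / 16836120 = -4799.55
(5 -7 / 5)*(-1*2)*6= -216 / 5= -43.20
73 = 73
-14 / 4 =-7 / 2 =-3.50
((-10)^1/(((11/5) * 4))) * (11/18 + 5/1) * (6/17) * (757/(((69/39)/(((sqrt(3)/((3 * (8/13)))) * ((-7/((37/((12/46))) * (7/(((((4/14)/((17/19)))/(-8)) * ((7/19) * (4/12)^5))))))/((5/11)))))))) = -64606165 * sqrt(3)/131957094816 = -0.00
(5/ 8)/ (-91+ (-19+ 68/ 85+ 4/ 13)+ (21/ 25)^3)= -1015625/ 175986856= -0.01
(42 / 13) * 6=252 / 13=19.38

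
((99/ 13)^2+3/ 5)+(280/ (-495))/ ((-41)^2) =8239690208/ 140624055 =58.59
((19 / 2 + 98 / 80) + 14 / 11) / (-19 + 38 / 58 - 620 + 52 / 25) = -765455 / 40593696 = -0.02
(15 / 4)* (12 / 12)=15 / 4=3.75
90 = 90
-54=-54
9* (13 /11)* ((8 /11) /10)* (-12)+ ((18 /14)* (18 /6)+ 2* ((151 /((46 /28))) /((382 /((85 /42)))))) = -248457658 /55813065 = -4.45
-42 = -42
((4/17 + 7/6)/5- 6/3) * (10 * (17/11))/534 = -877/17622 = -0.05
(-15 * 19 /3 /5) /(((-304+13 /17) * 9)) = 323 /46395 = 0.01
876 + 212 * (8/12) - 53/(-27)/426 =11701421/11502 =1017.34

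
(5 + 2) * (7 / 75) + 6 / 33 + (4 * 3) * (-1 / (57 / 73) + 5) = 712691 / 15675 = 45.47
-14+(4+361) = 351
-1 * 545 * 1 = -545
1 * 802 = 802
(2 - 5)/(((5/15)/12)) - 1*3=-111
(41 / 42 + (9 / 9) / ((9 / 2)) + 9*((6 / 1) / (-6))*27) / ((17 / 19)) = -578873 / 2142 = -270.25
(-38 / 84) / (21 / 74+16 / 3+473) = -703 / 743771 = -0.00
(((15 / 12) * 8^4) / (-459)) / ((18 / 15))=-12800 / 1377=-9.30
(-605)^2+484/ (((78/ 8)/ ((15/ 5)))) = 4760261/ 13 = 366173.92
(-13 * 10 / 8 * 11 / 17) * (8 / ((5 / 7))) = -2002 / 17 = -117.76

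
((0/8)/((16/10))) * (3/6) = 0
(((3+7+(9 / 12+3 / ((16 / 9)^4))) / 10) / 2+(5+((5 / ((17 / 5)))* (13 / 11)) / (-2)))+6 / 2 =376653917 / 49020928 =7.68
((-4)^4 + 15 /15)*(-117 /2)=-30069 /2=-15034.50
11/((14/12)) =66/7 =9.43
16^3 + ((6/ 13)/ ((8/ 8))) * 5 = 53278/ 13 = 4098.31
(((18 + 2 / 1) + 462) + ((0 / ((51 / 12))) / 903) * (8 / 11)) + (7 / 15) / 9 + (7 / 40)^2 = 20825963 / 43200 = 482.08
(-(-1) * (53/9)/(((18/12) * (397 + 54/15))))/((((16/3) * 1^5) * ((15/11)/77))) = 44891/432648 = 0.10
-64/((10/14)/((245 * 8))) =-175616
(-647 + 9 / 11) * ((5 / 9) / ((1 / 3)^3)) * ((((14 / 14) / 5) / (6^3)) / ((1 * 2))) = -4.49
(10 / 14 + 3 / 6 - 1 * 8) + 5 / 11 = -975 / 154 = -6.33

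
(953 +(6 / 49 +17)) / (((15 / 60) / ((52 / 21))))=9887488 / 1029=9608.83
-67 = -67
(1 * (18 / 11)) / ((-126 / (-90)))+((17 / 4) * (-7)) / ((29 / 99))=-896697 / 8932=-100.39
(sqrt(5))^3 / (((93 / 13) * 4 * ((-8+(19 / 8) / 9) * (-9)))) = 130 * sqrt(5) / 51801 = 0.01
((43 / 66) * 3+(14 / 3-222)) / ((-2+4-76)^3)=14215 / 26744784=0.00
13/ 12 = 1.08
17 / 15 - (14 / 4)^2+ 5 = -367 / 60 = -6.12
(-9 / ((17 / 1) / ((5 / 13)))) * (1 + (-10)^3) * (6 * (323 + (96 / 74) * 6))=89222310 / 221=403720.86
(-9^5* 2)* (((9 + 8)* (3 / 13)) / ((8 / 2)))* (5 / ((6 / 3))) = -15057495 / 52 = -289567.21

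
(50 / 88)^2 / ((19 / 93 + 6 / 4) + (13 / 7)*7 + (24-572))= -58125 / 96018824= -0.00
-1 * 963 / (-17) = 963 / 17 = 56.65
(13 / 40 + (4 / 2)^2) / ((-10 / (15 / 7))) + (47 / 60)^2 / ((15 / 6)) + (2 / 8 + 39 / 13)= 323651 / 126000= 2.57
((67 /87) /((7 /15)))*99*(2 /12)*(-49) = -77385 /58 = -1334.22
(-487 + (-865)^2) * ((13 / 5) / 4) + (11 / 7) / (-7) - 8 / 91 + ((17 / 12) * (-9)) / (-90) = 37152097217 / 76440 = 486029.53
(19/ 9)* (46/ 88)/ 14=437/ 5544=0.08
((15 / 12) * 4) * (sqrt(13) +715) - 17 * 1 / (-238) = 5 * sqrt(13) +50051 / 14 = 3593.10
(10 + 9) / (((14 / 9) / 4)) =342 / 7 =48.86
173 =173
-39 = -39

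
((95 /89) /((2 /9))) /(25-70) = -19 /178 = -0.11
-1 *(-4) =4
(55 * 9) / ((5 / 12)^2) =14256 / 5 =2851.20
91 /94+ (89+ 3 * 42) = 20301 /94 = 215.97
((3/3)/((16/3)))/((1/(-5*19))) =-285/16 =-17.81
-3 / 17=-0.18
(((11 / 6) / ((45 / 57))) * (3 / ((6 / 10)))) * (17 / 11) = 323 / 18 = 17.94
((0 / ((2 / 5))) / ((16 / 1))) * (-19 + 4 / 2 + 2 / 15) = 0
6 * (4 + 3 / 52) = 633 / 26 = 24.35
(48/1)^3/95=110592/95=1164.13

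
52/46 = 26/23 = 1.13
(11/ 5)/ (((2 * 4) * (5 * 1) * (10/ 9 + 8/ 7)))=0.02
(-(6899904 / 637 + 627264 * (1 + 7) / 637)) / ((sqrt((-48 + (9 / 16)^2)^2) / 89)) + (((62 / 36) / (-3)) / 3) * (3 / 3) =-14663244483919 / 419896386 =-34921.10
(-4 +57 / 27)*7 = -119 / 9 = -13.22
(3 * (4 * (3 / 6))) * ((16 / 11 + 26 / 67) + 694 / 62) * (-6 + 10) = 7148088 / 22847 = 312.87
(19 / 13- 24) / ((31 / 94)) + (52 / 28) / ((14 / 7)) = -67.41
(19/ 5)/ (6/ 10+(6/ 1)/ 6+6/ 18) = 57/ 29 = 1.97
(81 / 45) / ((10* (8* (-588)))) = -3 / 78400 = -0.00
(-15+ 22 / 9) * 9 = -113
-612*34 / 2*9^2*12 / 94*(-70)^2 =-527150757.45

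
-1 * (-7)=7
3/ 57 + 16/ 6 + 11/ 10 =2177/ 570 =3.82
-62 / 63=-0.98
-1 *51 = -51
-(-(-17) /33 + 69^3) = -10840814 /33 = -328509.52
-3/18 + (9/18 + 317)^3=768143621/24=32005984.21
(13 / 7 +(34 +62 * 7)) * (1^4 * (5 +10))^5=2497584375 / 7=356797767.86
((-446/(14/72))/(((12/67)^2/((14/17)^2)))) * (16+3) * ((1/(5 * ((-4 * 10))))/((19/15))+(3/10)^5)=20202129507/14450000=1398.07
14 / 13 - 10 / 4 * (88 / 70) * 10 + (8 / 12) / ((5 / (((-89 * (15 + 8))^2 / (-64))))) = -382634779 / 43680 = -8759.95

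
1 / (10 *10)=1 / 100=0.01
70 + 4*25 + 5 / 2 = 345 / 2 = 172.50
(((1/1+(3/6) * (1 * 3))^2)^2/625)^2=1/256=0.00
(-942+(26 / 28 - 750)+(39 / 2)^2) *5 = -6554.11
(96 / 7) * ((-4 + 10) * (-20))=-11520 / 7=-1645.71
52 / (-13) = -4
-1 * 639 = -639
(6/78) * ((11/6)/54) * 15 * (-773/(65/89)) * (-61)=46162787/18252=2529.19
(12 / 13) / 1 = 12 / 13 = 0.92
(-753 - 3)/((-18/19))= 798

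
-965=-965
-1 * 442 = -442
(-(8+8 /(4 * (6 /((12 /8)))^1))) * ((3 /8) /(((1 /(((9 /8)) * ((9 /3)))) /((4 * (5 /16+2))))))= -50949 /512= -99.51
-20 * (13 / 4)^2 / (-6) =845 / 24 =35.21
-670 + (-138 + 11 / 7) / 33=-155725 / 231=-674.13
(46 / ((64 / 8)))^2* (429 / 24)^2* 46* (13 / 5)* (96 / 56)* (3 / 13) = 2239226847 / 4480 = 499827.42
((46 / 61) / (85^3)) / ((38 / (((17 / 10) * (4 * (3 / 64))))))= 0.00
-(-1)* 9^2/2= 81/2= 40.50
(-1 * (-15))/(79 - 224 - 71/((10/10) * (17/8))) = -85/1011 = -0.08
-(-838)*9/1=7542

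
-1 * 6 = -6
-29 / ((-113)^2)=-29 / 12769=-0.00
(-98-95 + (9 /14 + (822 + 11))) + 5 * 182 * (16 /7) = 38089 /14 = 2720.64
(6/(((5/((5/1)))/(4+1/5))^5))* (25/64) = 12252303/4000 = 3063.08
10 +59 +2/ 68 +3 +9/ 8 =9949/ 136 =73.15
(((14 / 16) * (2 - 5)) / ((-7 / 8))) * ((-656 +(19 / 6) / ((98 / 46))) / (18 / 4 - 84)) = 192427 / 7791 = 24.70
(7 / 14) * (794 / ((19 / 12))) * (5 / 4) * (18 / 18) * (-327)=-1947285 / 19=-102488.68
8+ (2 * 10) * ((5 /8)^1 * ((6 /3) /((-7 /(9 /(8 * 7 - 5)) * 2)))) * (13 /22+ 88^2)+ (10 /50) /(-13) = -827889891 /340340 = -2432.54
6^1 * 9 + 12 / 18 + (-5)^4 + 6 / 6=2042 / 3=680.67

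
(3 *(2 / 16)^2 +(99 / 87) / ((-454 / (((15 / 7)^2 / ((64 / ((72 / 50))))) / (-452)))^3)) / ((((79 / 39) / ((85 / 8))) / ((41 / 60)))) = 51291625198047579257440607157 / 305285458707372766711173349376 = 0.17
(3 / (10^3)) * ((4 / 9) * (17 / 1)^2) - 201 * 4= -602711 / 750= -803.61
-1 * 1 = -1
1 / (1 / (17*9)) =153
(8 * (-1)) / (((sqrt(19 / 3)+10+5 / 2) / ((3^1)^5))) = -291600 / 1799+7776 * sqrt(57) / 1799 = -129.46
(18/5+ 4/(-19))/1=322/95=3.39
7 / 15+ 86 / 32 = 757 / 240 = 3.15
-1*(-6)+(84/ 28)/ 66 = 133/ 22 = 6.05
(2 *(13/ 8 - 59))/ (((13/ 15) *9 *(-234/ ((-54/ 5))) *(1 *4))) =-459/ 2704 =-0.17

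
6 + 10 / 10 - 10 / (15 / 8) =1.67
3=3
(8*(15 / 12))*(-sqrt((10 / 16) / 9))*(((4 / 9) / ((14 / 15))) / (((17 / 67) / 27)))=-133.53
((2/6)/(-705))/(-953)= 1/2015595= 0.00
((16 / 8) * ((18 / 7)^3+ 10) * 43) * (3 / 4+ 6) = 5376591 / 343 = 15675.19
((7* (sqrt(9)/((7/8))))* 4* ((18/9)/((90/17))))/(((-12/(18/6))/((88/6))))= -5984/45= -132.98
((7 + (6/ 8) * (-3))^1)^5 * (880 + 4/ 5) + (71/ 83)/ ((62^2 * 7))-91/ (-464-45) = 774769762037193591/ 363770328320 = 2129832.21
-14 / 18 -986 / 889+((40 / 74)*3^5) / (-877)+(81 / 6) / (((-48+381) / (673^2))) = 9533383713373 / 519248898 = 18359.95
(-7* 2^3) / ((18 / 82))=-2296 / 9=-255.11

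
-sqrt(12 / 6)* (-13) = 18.38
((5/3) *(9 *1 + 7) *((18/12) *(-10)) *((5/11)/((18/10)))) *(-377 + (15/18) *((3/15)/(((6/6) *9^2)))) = 38080.60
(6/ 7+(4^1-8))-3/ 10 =-241/ 70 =-3.44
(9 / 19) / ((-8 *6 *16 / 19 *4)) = -3 / 1024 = -0.00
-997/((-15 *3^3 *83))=997/33615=0.03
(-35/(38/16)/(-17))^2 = 78400/104329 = 0.75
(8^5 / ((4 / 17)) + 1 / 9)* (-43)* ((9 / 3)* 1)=-53895211 / 3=-17965070.33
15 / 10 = 3 / 2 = 1.50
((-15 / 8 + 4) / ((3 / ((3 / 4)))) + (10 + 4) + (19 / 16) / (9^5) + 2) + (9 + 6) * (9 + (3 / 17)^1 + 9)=9289175983 / 32122656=289.18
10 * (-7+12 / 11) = -59.09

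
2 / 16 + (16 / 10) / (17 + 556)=2929 / 22920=0.13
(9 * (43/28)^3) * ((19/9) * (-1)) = -1510633/21952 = -68.82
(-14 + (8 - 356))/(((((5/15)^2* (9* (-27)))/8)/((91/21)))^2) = -3915392/6561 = -596.77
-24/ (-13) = 24/ 13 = 1.85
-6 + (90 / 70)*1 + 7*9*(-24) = -10617 / 7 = -1516.71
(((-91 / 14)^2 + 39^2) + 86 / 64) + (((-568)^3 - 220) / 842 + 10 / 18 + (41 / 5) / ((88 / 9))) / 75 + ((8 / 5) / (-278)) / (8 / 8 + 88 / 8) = -92964266335739 / 69520572000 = -1337.22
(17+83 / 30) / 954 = 593 / 28620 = 0.02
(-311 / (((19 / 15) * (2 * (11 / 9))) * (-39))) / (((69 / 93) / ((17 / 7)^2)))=125381205 / 6124118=20.47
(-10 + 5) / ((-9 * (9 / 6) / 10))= 100 / 27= 3.70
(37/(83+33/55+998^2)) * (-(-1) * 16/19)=0.00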